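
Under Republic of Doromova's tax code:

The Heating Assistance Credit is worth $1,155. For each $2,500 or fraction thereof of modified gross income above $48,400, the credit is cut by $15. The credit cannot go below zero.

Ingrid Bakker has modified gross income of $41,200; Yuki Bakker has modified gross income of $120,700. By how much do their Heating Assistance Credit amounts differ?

Ingrid ($41,200): Heating Assistance Credit: $41,200 is at or below the $48,400 threshold, so the full $1,155 applies.
Yuki ($120,700): Heating Assistance Credit: income exceeds $48,400 by $72,300, which is 29 full-or-partial $2,500 increments; reduction = 29 × $15 = $435, leaving $720.
Difference: |$1,155 − $720| = $435.

$435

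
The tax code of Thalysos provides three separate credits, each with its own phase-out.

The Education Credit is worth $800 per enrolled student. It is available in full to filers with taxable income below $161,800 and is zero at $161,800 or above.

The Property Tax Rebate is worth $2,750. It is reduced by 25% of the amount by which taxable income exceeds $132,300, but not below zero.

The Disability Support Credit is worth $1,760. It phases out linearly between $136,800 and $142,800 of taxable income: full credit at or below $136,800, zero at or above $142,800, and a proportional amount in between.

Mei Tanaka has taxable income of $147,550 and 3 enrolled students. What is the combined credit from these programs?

Education Credit: base = 3 × $800 = $2,400. $147,550 is below the $161,800 cutoff, so the full $2,400 applies.
Property Tax Rebate: 25% of the $15,250 excess over $132,300 is $3,812.50 ≥ base, so the credit is $0.
Disability Support Credit: $147,550 is at or above $142,800, so the credit is $0.
Total: $2,400 + $0 + $0 = $2,400.

$2,400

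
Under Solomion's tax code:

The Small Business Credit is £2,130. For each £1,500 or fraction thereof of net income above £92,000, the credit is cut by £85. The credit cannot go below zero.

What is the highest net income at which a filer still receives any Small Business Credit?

After 25 increments the reduction is 25 × £85 = £2,125, leaving £5; one more increment wipes it out. Increment 25 ends at excess 25 × £1,500 = £37,500, so the highest qualifying income is £92,000 + £37,500 = £129,500.

£129,500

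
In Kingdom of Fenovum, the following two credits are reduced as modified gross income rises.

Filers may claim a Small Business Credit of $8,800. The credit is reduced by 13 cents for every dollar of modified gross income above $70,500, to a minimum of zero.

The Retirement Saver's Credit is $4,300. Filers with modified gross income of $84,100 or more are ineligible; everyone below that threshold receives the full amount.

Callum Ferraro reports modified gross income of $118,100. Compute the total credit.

$2,612

Small Business Credit: 13% of the $47,600 excess over $70,500 is $6,188; credit = $8,800 − $6,188 = $2,612.
Retirement Saver's Credit: $118,100 meets or exceeds the $84,100 cutoff, so the credit is $0.
Total: $2,612 + $0 = $2,612.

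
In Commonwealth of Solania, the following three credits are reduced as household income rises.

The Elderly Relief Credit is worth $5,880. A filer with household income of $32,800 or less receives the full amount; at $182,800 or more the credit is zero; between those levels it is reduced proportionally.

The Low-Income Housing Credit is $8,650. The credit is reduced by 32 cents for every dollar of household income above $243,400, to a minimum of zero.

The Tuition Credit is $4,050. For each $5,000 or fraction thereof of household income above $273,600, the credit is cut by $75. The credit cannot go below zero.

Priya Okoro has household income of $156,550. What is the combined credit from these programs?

$13,729

Elderly Relief Credit: $156,550 is $123,750 into a $150,000 phase-out range, leaving 26,250/150,000 of the credit: $5,880 × 26,250/150,000 = $1,029.
Low-Income Housing Credit: $156,550 is at or below the $243,400 threshold, so the full $8,650 applies.
Tuition Credit: $156,550 is at or below the $273,600 threshold, so the full $4,050 applies.
Total: $1,029 + $8,650 + $4,050 = $13,729.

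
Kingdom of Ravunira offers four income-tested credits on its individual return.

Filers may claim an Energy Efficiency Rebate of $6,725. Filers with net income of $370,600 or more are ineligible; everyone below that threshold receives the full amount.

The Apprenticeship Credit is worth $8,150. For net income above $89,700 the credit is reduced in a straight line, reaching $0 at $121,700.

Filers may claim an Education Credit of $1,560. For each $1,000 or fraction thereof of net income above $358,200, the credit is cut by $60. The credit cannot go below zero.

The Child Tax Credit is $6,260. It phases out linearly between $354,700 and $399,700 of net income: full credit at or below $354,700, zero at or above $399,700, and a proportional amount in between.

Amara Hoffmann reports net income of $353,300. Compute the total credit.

$14,545

Energy Efficiency Rebate: $353,300 is below the $370,600 cutoff, so the full $6,725 applies.
Apprenticeship Credit: $353,300 is at or above $121,700, so the credit is $0.
Education Credit: $353,300 is at or below the $358,200 threshold, so the full $1,560 applies.
Child Tax Credit: $353,300 is at or below the $354,700 threshold, so the full $6,260 applies.
Total: $6,725 + $0 + $1,560 + $6,260 = $14,545.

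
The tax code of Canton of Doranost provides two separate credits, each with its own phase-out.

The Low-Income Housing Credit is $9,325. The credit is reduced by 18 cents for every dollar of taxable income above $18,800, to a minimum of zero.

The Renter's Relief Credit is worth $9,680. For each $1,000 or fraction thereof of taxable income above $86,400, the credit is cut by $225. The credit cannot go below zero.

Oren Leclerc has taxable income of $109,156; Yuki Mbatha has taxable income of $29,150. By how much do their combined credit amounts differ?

Oren ($109,156): Low-Income Housing Credit: 18% of the $90,356 excess over $18,800 is $16,264.08 ≥ base, so the credit is $0. Renter's Relief Credit: income exceeds $86,400 by $22,756, which is 23 full-or-partial $1,000 increments; reduction = 23 × $225 = $5,175, leaving $4,505. total $0 + $4,505 = $4,505
Yuki ($29,150): Low-Income Housing Credit: 18% of the $10,350 excess over $18,800 is $1,863; credit = $9,325 − $1,863 = $7,462. Renter's Relief Credit: $29,150 is at or below the $86,400 threshold, so the full $9,680 applies. total $7,462 + $9,680 = $17,142
Difference: |$4,505 − $17,142| = $12,637.

$12,637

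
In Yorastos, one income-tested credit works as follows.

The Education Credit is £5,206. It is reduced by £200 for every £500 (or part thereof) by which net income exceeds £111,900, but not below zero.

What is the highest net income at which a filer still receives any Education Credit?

£124,900

After 26 increments the reduction is 26 × £200 = £5,200, leaving £6; one more increment wipes it out. Increment 26 ends at excess 26 × £500 = £13,000, so the highest qualifying income is £111,900 + £13,000 = £124,900.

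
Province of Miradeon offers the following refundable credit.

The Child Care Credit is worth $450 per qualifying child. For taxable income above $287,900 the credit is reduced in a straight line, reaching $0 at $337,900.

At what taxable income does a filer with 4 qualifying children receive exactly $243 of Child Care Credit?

$331,150

Full credit = 4 × $450 = $1,800.
$243 is 243/1,800 of the full $1,800, so 1,557/1,800 of the $50,000 range has been used: income = $287,900 + $50,000 × 1,557/1,800 = $331,150.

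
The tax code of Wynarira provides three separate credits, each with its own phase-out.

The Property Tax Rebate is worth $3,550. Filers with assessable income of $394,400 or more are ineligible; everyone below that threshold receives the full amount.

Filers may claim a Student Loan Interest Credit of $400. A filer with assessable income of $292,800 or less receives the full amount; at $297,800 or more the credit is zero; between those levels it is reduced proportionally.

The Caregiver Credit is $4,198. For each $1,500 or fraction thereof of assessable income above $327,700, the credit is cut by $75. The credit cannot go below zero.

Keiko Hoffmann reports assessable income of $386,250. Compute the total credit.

$4,748

Property Tax Rebate: $386,250 is below the $394,400 cutoff, so the full $3,550 applies.
Student Loan Interest Credit: $386,250 is at or above $297,800, so the credit is $0.
Caregiver Credit: income exceeds $327,700 by $58,550, which is 40 full-or-partial $1,500 increments; reduction = 40 × $75 = $3,000, leaving $1,198.
Total: $3,550 + $0 + $1,198 = $4,748.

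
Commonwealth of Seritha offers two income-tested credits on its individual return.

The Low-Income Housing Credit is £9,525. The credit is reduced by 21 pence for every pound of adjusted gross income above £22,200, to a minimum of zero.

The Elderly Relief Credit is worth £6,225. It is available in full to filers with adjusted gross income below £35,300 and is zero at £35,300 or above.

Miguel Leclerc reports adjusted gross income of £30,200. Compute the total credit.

£14,070

Low-Income Housing Credit: 21% of the £8,000 excess over £22,200 is £1,680; credit = £9,525 − £1,680 = £7,845.
Elderly Relief Credit: £30,200 is below the £35,300 cutoff, so the full £6,225 applies.
Total: £7,845 + £6,225 = £14,070.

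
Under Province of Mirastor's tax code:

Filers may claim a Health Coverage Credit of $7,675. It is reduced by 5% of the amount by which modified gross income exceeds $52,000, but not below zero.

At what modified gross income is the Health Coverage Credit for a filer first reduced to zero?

The credit falls by 5% of each dollar above $52,000, so it reaches zero when the excess is $7,675 / 5% = $153,500: income = $52,000 + $153,500 = $205,500.

$205,500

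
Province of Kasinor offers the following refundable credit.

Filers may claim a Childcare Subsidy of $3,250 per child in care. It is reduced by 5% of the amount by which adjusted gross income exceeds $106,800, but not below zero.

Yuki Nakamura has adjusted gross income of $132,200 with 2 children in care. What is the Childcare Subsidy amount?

Childcare Subsidy: base = 2 × $3,250 = $6,500. 5% of the $25,400 excess over $106,800 is $1,270; credit = $6,500 − $1,270 = $5,230.

$5,230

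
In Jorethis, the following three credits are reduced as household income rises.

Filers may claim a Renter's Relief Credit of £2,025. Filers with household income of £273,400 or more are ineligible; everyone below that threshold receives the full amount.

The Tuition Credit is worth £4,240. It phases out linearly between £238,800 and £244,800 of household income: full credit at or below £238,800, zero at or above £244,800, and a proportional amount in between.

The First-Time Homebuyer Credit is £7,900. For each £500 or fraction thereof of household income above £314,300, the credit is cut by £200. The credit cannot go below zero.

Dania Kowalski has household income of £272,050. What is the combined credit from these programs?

Renter's Relief Credit: £272,050 is below the £273,400 cutoff, so the full £2,025 applies.
Tuition Credit: £272,050 is at or above £244,800, so the credit is £0.
First-Time Homebuyer Credit: £272,050 is at or below the £314,300 threshold, so the full £7,900 applies.
Total: £2,025 + £0 + £7,900 = £9,925.

£9,925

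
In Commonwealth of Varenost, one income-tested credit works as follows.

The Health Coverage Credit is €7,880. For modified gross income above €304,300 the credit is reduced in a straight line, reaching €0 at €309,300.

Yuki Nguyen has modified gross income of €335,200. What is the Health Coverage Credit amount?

€0

Health Coverage Credit: €335,200 is at or above €309,300, so the credit is €0.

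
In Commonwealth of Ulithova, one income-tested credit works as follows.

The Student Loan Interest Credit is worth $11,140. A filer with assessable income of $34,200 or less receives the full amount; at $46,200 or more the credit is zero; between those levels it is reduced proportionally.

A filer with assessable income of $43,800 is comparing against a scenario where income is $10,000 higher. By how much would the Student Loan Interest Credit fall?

$2,228

At $43,800 — $43,800 is $9,600 into a $12,000 phase-out range, leaving 2,400/12,000 of the credit: $11,140 × 2,400/12,000 = $2,228.
At $53,800 — $53,800 is at or above $46,200, so the credit is $0.
Lost: $2,228 − $0 = $2,228.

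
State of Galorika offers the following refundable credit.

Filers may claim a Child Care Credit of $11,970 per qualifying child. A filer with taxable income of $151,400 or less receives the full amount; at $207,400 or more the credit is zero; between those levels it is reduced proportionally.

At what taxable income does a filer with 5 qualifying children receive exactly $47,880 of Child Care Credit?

$162,600

Full credit = 5 × $11,970 = $59,850.
$47,880 is 47,880/59,850 of the full $59,850, so 11,970/59,850 of the $56,000 range has been used: income = $151,400 + $56,000 × 11,970/59,850 = $162,600.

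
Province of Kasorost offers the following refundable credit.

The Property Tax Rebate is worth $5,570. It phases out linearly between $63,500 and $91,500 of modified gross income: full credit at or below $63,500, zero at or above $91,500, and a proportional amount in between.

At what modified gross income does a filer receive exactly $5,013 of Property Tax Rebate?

$66,300

$5,013 is 5,013/5,570 of the full $5,570, so 557/5,570 of the $28,000 range has been used: income = $63,500 + $28,000 × 557/5,570 = $66,300.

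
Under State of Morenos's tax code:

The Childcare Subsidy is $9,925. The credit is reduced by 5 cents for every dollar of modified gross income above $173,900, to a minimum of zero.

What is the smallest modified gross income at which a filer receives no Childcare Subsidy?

$372,400

The credit falls by 5% of each dollar above $173,900, so it reaches zero when the excess is $9,925 / 5% = $198,500: income = $173,900 + $198,500 = $372,400.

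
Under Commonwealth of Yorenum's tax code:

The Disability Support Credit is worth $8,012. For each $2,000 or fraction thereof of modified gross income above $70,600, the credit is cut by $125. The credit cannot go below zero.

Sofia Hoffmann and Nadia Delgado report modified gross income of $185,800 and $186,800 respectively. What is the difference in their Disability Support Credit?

$125

Sofia ($185,800): Disability Support Credit: income exceeds $70,600 by $115,200, which is 58 full-or-partial $2,000 increments; reduction = 58 × $125 = $7,250, leaving $762.
Nadia ($186,800): Disability Support Credit: income exceeds $70,600 by $116,200, which is 59 full-or-partial $2,000 increments; reduction = 59 × $125 = $7,375, leaving $637.
Difference: |$762 − $637| = $125.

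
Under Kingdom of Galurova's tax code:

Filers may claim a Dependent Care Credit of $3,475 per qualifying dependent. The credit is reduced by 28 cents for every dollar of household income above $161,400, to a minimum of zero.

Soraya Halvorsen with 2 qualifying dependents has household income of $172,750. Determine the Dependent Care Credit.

Dependent Care Credit: base = 2 × $3,475 = $6,950. 28% of the $11,350 excess over $161,400 is $3,178; credit = $6,950 − $3,178 = $3,772.

$3,772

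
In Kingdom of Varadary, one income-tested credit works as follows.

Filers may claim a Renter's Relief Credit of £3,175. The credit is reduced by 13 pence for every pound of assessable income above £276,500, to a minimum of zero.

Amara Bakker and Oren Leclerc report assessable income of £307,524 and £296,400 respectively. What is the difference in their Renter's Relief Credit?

Amara (£307,524): Renter's Relief Credit: 13% of the £31,024 excess over £276,500 is £4,033.12 ≥ base, so the credit is £0.
Oren (£296,400): Renter's Relief Credit: 13% of the £19,900 excess over £276,500 is £2,587; credit = £3,175 − £2,587 = £588.
Difference: |£0 − £588| = £588.

£588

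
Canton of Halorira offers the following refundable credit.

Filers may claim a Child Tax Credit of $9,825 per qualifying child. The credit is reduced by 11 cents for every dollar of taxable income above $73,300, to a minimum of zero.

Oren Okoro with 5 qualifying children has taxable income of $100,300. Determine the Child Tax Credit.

Child Tax Credit: base = 5 × $9,825 = $49,125. 11% of the $27,000 excess over $73,300 is $2,970; credit = $49,125 − $2,970 = $46,155.

$46,155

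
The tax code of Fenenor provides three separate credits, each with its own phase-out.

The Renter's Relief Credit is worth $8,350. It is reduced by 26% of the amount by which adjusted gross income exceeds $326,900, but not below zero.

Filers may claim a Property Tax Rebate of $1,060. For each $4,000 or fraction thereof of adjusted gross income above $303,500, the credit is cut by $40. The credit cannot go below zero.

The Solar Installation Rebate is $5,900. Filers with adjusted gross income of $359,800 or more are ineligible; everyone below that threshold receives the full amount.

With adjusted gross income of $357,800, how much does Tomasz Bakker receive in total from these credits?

$6,716

Renter's Relief Credit: 26% of the $30,900 excess over $326,900 is $8,034; credit = $8,350 − $8,034 = $316.
Property Tax Rebate: income exceeds $303,500 by $54,300, which is 14 full-or-partial $4,000 increments; reduction = 14 × $40 = $560, leaving $500.
Solar Installation Rebate: $357,800 is below the $359,800 cutoff, so the full $5,900 applies.
Total: $316 + $500 + $5,900 = $6,716.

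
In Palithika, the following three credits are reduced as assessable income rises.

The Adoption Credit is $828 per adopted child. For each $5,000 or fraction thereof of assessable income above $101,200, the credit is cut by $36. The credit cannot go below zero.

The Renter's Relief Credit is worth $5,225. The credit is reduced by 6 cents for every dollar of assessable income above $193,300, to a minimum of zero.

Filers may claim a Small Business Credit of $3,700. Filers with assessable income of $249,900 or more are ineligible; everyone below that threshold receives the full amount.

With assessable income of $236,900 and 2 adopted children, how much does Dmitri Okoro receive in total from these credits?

Adoption Credit: base = 2 × $828 = $1,656. income exceeds $101,200 by $135,700, which is 28 full-or-partial $5,000 increments; reduction = 28 × $36 = $1,008, leaving $648.
Renter's Relief Credit: 6% of the $43,600 excess over $193,300 is $2,616; credit = $5,225 − $2,616 = $2,609.
Small Business Credit: $236,900 is below the $249,900 cutoff, so the full $3,700 applies.
Total: $648 + $2,609 + $3,700 = $6,957.

$6,957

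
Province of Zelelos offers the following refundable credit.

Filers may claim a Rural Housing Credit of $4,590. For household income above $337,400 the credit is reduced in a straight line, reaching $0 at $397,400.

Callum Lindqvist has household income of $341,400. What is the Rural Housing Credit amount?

$4,284

Rural Housing Credit: $341,400 is $4,000 into a $60,000 phase-out range, leaving 56,000/60,000 of the credit: $4,590 × 56,000/60,000 = $4,284.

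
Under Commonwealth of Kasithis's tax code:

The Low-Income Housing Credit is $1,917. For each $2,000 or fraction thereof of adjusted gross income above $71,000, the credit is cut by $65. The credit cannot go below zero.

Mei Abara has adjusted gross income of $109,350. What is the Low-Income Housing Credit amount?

$617

Low-Income Housing Credit: income exceeds $71,000 by $38,350, which is 20 full-or-partial $2,000 increments; reduction = 20 × $65 = $1,300, leaving $617.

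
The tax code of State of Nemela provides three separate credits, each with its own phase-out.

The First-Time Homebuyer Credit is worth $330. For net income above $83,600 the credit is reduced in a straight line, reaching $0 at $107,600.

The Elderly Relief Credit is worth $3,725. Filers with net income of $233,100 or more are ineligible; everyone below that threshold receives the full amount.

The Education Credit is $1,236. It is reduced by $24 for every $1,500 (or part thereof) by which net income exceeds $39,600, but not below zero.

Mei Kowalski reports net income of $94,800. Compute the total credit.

$4,249

First-Time Homebuyer Credit: $94,800 is $11,200 into a $24,000 phase-out range, leaving 12,800/24,000 of the credit: $330 × 12,800/24,000 = $176.
Elderly Relief Credit: $94,800 is below the $233,100 cutoff, so the full $3,725 applies.
Education Credit: income exceeds $39,600 by $55,200, which is 37 full-or-partial $1,500 increments; reduction = 37 × $24 = $888, leaving $348.
Total: $176 + $3,725 + $348 = $4,249.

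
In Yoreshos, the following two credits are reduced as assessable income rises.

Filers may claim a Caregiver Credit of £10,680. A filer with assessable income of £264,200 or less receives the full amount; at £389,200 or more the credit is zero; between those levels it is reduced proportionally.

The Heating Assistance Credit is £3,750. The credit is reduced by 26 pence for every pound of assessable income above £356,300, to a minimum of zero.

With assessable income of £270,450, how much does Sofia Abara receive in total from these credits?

Caregiver Credit: £270,450 is £6,250 into a £125,000 phase-out range, leaving 118,750/125,000 of the credit: £10,680 × 118,750/125,000 = £10,146.
Heating Assistance Credit: £270,450 is at or below the £356,300 threshold, so the full £3,750 applies.
Total: £10,146 + £3,750 = £13,896.

£13,896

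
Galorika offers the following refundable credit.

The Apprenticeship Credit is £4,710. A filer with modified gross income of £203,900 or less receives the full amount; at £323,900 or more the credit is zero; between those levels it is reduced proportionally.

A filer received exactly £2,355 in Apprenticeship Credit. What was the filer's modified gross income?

£2,355 is 2,355/4,710 of the full £4,710, so 2,355/4,710 of the £120,000 range has been used: income = £203,900 + £120,000 × 2,355/4,710 = £263,900.

£263,900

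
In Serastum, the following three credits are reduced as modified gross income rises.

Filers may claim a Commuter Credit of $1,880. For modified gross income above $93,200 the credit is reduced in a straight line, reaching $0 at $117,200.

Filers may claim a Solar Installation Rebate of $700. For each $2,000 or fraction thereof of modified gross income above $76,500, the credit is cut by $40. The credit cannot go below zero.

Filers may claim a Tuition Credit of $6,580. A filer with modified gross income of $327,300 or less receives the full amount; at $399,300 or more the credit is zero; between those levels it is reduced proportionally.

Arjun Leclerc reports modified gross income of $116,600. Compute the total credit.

$6,627

Commuter Credit: $116,600 is $23,400 into a $24,000 phase-out range, leaving 600/24,000 of the credit: $1,880 × 600/24,000 = $47.
Solar Installation Rebate: income exceeds $76,500 by $40,100 → 21 increments × $40 = $840 ≥ base, so the credit is $0.
Tuition Credit: $116,600 is at or below the $327,300 threshold, so the full $6,580 applies.
Total: $47 + $0 + $6,580 = $6,627.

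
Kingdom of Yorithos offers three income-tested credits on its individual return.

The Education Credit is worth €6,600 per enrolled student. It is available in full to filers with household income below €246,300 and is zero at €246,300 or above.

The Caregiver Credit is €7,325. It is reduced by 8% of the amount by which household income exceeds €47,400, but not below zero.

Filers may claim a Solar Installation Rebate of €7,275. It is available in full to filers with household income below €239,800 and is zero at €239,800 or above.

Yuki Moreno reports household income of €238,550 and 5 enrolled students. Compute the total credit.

€40,275

Education Credit: base = 5 × €6,600 = €33,000. €238,550 is below the €246,300 cutoff, so the full €33,000 applies.
Caregiver Credit: 8% of the €191,150 excess over €47,400 is €15,292 ≥ base, so the credit is €0.
Solar Installation Rebate: €238,550 is below the €239,800 cutoff, so the full €7,275 applies.
Total: €33,000 + €0 + €7,275 = €40,275.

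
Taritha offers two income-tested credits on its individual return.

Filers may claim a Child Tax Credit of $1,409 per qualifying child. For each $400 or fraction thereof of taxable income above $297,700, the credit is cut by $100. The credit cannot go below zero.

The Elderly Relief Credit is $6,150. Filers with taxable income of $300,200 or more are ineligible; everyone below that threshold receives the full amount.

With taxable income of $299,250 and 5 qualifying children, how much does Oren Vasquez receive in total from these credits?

Child Tax Credit: base = 5 × $1,409 = $7,045. income exceeds $297,700 by $1,550, which is 4 full-or-partial $400 increments; reduction = 4 × $100 = $400, leaving $6,645.
Elderly Relief Credit: $299,250 is below the $300,200 cutoff, so the full $6,150 applies.
Total: $6,645 + $6,150 = $12,795.

$12,795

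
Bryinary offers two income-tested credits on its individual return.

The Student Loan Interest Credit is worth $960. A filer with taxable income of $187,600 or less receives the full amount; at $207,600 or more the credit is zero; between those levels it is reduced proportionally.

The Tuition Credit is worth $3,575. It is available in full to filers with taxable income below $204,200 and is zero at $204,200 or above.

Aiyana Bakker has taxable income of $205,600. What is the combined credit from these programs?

$96

Student Loan Interest Credit: $205,600 is $18,000 into a $20,000 phase-out range, leaving 2,000/20,000 of the credit: $960 × 2,000/20,000 = $96.
Tuition Credit: $205,600 meets or exceeds the $204,200 cutoff, so the credit is $0.
Total: $96 + $0 = $96.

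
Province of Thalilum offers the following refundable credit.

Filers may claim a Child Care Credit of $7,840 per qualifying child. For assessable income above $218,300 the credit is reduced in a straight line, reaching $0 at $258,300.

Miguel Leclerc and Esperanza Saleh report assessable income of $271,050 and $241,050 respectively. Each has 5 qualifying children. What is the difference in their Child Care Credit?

$16,905

Miguel ($271,050): Child Care Credit: base = 5 × $7,840 = $39,200. $271,050 is at or above $258,300, so the credit is $0.
Esperanza ($241,050): Child Care Credit: base = 5 × $7,840 = $39,200. $241,050 is $22,750 into a $40,000 phase-out range, leaving 17,250/40,000 of the credit: $39,200 × 17,250/40,000 = $16,905.
Difference: |$0 − $16,905| = $16,905.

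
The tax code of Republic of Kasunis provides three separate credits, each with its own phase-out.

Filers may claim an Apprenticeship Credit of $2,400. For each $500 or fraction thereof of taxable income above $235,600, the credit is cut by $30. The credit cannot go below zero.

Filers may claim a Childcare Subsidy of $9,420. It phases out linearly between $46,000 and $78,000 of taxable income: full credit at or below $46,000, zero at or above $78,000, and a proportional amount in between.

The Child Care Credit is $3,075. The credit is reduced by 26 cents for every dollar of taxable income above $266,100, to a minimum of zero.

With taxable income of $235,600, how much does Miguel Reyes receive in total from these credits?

Apprenticeship Credit: $235,600 is at or below the $235,600 threshold, so the full $2,400 applies.
Childcare Subsidy: $235,600 is at or above $78,000, so the credit is $0.
Child Care Credit: $235,600 is at or below the $266,100 threshold, so the full $3,075 applies.
Total: $2,400 + $0 + $3,075 = $5,475.

$5,475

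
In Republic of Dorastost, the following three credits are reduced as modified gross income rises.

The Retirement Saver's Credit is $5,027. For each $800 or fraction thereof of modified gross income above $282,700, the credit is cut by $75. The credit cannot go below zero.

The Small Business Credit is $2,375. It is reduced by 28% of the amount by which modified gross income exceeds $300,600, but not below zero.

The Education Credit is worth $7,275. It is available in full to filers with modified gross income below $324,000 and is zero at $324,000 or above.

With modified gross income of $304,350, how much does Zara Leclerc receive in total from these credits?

$11,527

Retirement Saver's Credit: income exceeds $282,700 by $21,650, which is 28 full-or-partial $800 increments; reduction = 28 × $75 = $2,100, leaving $2,927.
Small Business Credit: 28% of the $3,750 excess over $300,600 is $1,050; credit = $2,375 − $1,050 = $1,325.
Education Credit: $304,350 is below the $324,000 cutoff, so the full $7,275 applies.
Total: $2,927 + $1,325 + $7,275 = $11,527.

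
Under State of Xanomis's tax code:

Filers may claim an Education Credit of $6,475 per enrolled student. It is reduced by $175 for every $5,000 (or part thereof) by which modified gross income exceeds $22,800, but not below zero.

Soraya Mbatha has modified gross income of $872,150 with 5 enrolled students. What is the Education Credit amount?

Education Credit: base = 5 × $6,475 = $32,375. income exceeds $22,800 by $849,350, which is 170 full-or-partial $5,000 increments; reduction = 170 × $175 = $29,750, leaving $2,625.

$2,625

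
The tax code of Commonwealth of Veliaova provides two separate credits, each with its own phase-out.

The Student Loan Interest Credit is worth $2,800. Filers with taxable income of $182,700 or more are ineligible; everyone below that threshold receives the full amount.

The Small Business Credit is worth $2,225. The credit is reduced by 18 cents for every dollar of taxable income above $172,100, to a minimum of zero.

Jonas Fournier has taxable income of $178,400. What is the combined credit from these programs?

$3,891

Student Loan Interest Credit: $178,400 is below the $182,700 cutoff, so the full $2,800 applies.
Small Business Credit: 18% of the $6,300 excess over $172,100 is $1,134; credit = $2,225 − $1,134 = $1,091.
Total: $2,800 + $1,091 = $3,891.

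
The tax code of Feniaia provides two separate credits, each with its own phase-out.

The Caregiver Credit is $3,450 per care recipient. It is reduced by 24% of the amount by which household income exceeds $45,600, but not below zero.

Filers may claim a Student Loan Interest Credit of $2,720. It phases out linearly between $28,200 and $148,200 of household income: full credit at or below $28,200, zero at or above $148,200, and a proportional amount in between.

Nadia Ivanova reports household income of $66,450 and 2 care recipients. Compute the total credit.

Caregiver Credit: base = 2 × $3,450 = $6,900. 24% of the $20,850 excess over $45,600 is $5,004; credit = $6,900 − $5,004 = $1,896.
Student Loan Interest Credit: $66,450 is $38,250 into a $120,000 phase-out range, leaving 81,750/120,000 of the credit: $2,720 × 81,750/120,000 = $1,853.
Total: $1,896 + $1,853 = $3,749.

$3,749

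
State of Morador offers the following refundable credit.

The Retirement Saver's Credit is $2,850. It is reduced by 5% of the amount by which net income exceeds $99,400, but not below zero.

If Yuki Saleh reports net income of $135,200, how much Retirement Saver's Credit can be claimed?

Retirement Saver's Credit: 5% of the $35,800 excess over $99,400 is $1,790; credit = $2,850 − $1,790 = $1,060.

$1,060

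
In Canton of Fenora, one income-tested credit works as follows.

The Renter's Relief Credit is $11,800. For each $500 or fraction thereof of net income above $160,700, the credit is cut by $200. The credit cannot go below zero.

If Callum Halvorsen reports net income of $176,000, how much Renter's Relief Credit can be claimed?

$5,600

Renter's Relief Credit: income exceeds $160,700 by $15,300, which is 31 full-or-partial $500 increments; reduction = 31 × $200 = $6,200, leaving $5,600.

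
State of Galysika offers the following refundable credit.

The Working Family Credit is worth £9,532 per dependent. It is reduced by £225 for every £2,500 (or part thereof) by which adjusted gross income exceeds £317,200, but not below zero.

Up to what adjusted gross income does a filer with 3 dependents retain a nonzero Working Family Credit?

£634,700

Full credit = 3 × £9,532 = £28,596.
After 127 increments the reduction is 127 × £225 = £28,575, leaving £21; one more increment wipes it out. Increment 127 ends at excess 127 × £2,500 = £317,500, so the highest qualifying income is £317,200 + £317,500 = £634,700.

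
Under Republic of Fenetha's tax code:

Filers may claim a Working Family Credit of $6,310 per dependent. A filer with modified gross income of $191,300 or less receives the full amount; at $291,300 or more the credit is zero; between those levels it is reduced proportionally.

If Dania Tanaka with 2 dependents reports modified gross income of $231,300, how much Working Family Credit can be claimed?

$7,572

Working Family Credit: base = 2 × $6,310 = $12,620. $231,300 is $40,000 into a $100,000 phase-out range, leaving 60,000/100,000 of the credit: $12,620 × 60,000/100,000 = $7,572.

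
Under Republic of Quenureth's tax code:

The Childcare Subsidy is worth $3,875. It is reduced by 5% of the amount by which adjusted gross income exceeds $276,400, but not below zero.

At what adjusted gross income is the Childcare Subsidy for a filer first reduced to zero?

The credit falls by 5% of each dollar above $276,400, so it reaches zero when the excess is $3,875 / 5% = $77,500: income = $276,400 + $77,500 = $353,900.

$353,900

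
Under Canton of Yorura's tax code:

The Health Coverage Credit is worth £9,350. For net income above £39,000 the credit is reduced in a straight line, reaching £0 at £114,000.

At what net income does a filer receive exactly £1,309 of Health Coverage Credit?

£1,309 is 1,309/9,350 of the full £9,350, so 8,041/9,350 of the £75,000 range has been used: income = £39,000 + £75,000 × 8,041/9,350 = £103,500.

£103,500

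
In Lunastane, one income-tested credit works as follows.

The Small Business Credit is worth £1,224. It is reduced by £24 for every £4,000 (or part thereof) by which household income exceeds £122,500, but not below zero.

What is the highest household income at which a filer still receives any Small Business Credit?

After 50 increments the reduction is 50 × £24 = £1,200, leaving £24; one more increment wipes it out. Increment 50 ends at excess 50 × £4,000 = £200,000, so the highest qualifying income is £122,500 + £200,000 = £322,500.

£322,500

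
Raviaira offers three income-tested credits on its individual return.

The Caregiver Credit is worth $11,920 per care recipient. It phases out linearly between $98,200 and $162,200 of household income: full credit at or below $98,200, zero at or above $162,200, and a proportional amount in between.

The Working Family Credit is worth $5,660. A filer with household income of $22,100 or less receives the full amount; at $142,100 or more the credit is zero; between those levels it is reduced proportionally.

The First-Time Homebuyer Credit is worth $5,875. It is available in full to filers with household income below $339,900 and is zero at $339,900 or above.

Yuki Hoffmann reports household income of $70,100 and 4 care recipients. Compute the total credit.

$56,951

Caregiver Credit: base = 4 × $11,920 = $47,680. $70,100 is at or below the $98,200 threshold, so the full $47,680 applies.
Working Family Credit: $70,100 is $48,000 into a $120,000 phase-out range, leaving 72,000/120,000 of the credit: $5,660 × 72,000/120,000 = $3,396.
First-Time Homebuyer Credit: $70,100 is below the $339,900 cutoff, so the full $5,875 applies.
Total: $47,680 + $3,396 + $5,875 = $56,951.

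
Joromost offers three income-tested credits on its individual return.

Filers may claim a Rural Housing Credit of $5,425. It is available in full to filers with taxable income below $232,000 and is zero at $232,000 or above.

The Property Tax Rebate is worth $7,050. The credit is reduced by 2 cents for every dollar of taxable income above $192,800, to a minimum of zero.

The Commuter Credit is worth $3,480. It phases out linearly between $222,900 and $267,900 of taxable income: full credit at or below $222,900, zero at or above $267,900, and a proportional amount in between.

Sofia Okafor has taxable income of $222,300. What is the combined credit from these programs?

Rural Housing Credit: $222,300 is below the $232,000 cutoff, so the full $5,425 applies.
Property Tax Rebate: 2% of the $29,500 excess over $192,800 is $590; credit = $7,050 − $590 = $6,460.
Commuter Credit: $222,300 is at or below the $222,900 threshold, so the full $3,480 applies.
Total: $5,425 + $6,460 + $3,480 = $15,365.

$15,365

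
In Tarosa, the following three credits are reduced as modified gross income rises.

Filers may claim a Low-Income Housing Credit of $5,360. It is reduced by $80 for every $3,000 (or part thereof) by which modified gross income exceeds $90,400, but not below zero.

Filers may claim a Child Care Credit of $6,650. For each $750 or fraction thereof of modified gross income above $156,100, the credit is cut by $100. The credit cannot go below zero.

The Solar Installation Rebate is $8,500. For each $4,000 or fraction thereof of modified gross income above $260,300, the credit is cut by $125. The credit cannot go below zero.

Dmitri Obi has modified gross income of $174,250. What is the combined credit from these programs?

Low-Income Housing Credit: income exceeds $90,400 by $83,850, which is 28 full-or-partial $3,000 increments; reduction = 28 × $80 = $2,240, leaving $3,120.
Child Care Credit: income exceeds $156,100 by $18,150, which is 25 full-or-partial $750 increments; reduction = 25 × $100 = $2,500, leaving $4,150.
Solar Installation Rebate: $174,250 is at or below the $260,300 threshold, so the full $8,500 applies.
Total: $3,120 + $4,150 + $8,500 = $15,770.

$15,770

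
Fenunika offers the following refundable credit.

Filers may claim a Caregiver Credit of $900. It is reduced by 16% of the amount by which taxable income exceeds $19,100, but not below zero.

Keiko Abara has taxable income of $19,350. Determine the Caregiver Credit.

Caregiver Credit: 16% of the $250 excess over $19,100 is $40; credit = $900 − $40 = $860.

$860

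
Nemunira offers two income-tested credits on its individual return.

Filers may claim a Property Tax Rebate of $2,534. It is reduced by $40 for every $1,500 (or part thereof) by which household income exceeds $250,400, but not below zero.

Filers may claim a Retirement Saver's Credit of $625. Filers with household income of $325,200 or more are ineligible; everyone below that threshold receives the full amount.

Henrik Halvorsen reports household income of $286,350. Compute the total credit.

$2,199

Property Tax Rebate: income exceeds $250,400 by $35,950, which is 24 full-or-partial $1,500 increments; reduction = 24 × $40 = $960, leaving $1,574.
Retirement Saver's Credit: $286,350 is below the $325,200 cutoff, so the full $625 applies.
Total: $1,574 + $625 = $2,199.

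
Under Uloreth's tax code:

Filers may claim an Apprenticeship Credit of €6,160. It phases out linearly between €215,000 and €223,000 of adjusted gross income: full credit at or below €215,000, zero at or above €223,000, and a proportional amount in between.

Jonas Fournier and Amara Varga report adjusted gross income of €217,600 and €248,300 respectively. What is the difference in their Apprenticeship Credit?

€4,158

Jonas (€217,600): Apprenticeship Credit: €217,600 is €2,600 into a €8,000 phase-out range, leaving 5,400/8,000 of the credit: €6,160 × 5,400/8,000 = €4,158.
Amara (€248,300): Apprenticeship Credit: €248,300 is at or above €223,000, so the credit is €0.
Difference: |€4,158 − €0| = €4,158.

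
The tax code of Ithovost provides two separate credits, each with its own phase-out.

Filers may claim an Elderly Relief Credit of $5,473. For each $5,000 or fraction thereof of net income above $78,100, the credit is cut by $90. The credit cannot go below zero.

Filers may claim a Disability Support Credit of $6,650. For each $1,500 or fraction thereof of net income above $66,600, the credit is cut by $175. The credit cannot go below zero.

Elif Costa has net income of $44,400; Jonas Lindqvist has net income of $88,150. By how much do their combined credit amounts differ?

Elif ($44,400): Elderly Relief Credit: $44,400 is at or below the $78,100 threshold, so the full $5,473 applies. Disability Support Credit: $44,400 is at or below the $66,600 threshold, so the full $6,650 applies. total $5,473 + $6,650 = $12,123
Jonas ($88,150): Elderly Relief Credit: income exceeds $78,100 by $10,050, which is 3 full-or-partial $5,000 increments; reduction = 3 × $90 = $270, leaving $5,203. Disability Support Credit: income exceeds $66,600 by $21,550, which is 15 full-or-partial $1,500 increments; reduction = 15 × $175 = $2,625, leaving $4,025. total $5,203 + $4,025 = $9,228
Difference: |$12,123 − $9,228| = $2,895.

$2,895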